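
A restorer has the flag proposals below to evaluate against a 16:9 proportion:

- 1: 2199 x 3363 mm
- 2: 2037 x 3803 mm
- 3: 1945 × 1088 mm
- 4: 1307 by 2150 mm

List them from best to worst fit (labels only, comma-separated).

Ratios: 1 = 3363 / 2199 ≈ 1.529; 2 = 3803 / 2037 ≈ 1.867; 3 = 1945 / 1088 ≈ 1.788; 4 = 2150 / 1307 ≈ 1.645.
|Δ from 1.778|: 1 0.249; 2 0.089; 3 0.010; 4 0.133.

3, 2, 4, 1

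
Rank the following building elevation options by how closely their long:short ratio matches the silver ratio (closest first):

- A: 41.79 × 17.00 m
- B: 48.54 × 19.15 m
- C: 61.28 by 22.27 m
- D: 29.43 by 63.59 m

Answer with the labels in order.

Ratios: A = 41.79 / 17.00 ≈ 2.458; B = 48.54 / 19.15 ≈ 2.535; C = 61.28 / 22.27 ≈ 2.752; D = 63.59 / 29.43 ≈ 2.161.
|Δ from 2.414|: A 0.044; B 0.121; C 0.338; D 0.253.

A, B, D, C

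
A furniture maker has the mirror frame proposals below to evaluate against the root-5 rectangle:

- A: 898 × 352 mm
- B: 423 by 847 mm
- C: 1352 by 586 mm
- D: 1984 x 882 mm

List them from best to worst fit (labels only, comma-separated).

D, C, B, A

A: 898/352 ≈ 2.551 → |2.551 − 2.236| = 0.315
B: 847/423 ≈ 2.002 → |2.002 − 2.236| = 0.234
C: 1352/586 ≈ 2.307 → |2.307 − 2.236| = 0.071
D: 1984/882 ≈ 2.249 → |2.249 − 2.236| = 0.013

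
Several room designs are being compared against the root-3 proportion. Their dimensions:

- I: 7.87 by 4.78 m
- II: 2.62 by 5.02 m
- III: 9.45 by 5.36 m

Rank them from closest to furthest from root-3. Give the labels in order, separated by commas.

III, I, II

I: 7.87/4.78 ≈ 1.646 → |1.646 − 1.732| = 0.086
II: 5.02/2.62 ≈ 1.916 → |1.916 − 1.732| = 0.184
III: 9.45/5.36 ≈ 1.763 → |1.763 − 1.732| = 0.031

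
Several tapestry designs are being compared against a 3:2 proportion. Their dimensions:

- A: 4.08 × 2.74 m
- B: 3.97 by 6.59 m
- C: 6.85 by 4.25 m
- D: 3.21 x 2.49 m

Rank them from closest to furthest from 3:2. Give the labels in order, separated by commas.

A, C, B, D

A: 4.08/2.74 ≈ 1.489 → |1.489 − 1.500| = 0.011
B: 6.59/3.97 ≈ 1.660 → |1.660 − 1.500| = 0.160
C: 6.85/4.25 ≈ 1.612 → |1.612 − 1.500| = 0.112
D: 3.21/2.49 ≈ 1.289 → |1.289 − 1.500| = 0.211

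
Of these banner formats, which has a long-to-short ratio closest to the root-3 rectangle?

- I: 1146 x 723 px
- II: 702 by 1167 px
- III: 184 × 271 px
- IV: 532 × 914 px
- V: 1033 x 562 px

Ratios (long/short): I ≈ 1.585; II ≈ 1.662; III ≈ 1.473; IV ≈ 1.718; V ≈ 1.838.
root-3 ≈ 1.732; option IV is nearest (Δ 0.014).

IV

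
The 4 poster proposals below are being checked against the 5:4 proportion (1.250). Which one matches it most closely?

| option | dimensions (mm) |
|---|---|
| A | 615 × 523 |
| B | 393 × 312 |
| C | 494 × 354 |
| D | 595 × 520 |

B

Ratios (long/short): A ≈ 1.176; B ≈ 1.260; C ≈ 1.395; D ≈ 1.144.
5:4 ≈ 1.250; option B is nearest (Δ 0.010).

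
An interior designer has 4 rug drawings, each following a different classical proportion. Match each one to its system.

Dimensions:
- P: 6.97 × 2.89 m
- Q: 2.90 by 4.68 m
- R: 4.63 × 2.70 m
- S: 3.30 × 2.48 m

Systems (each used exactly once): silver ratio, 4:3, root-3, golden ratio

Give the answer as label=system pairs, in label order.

Ratios: P ≈ 2.412; Q ≈ 1.614; R ≈ 1.715; S ≈ 1.331.
Targets: silver ratio ≈ 2.414; 4:3 ≈ 1.333; root-3 ≈ 1.732; golden ratio ≈ 1.618.

P=silver ratio, Q=golden ratio, R=root-3, S=4:3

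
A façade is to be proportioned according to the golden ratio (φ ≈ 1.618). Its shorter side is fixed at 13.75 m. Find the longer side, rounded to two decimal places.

22.25 m

golden ratio ≈ 1.61803.
Longer side = 13.75 × 1.61803 ≈ 22.2479 → 22.25 m.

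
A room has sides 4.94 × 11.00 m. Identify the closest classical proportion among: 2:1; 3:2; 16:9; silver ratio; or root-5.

root-5

11.00/4.94 ≈ 2.227. Nearest candidates are root-5 (2.236, off by 0.009) and silver ratio (2.414, off by 0.187).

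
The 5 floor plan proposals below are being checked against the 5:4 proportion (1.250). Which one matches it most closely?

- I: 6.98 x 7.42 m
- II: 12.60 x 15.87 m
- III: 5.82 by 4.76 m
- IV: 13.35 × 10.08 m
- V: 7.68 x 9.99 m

Ratios (long/short): I ≈ 1.063; II ≈ 1.260; III ≈ 1.223; IV ≈ 1.324; V ≈ 1.301.
5:4 ≈ 1.250; option II is nearest (Δ 0.010).

II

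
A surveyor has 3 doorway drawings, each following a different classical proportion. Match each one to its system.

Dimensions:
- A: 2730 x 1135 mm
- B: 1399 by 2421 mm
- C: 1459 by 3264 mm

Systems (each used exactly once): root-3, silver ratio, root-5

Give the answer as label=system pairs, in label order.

Ratios: A ≈ 2.405; B ≈ 1.731; C ≈ 2.237.
Targets: root-3 ≈ 1.732; silver ratio ≈ 2.414; root-5 ≈ 2.236.

A=silver ratio, B=root-3, C=root-5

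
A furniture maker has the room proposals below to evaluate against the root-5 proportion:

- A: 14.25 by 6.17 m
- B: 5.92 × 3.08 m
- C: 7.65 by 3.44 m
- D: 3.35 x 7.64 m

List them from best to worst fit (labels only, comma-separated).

Ratios: A = 14.25 / 6.17 ≈ 2.310; B = 5.92 / 3.08 ≈ 1.922; C = 7.65 / 3.44 ≈ 2.224; D = 7.64 / 3.35 ≈ 2.281.
|Δ from 2.236|: A 0.074; B 0.314; C 0.012; D 0.045.

C, D, A, B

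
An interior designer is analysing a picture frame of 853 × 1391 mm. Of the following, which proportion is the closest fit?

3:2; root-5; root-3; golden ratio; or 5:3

Ratio = 1391 / 853 ≈ 1.631.
Distances: 3:2 1.500 (Δ 0.131); root-5 2.236 (Δ 0.605); root-3 1.732 (Δ 0.101); golden ratio 1.618 (Δ 0.013); 5:3 1.667 (Δ 0.036).

golden ratio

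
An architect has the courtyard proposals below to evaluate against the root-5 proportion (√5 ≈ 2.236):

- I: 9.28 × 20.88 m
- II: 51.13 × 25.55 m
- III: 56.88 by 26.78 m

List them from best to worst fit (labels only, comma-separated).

I, III, II

I: 20.88/9.28 ≈ 2.250 → |2.250 − 2.236| = 0.014
II: 51.13/25.55 ≈ 2.001 → |2.001 − 2.236| = 0.235
III: 56.88/26.78 ≈ 2.124 → |2.124 − 2.236| = 0.112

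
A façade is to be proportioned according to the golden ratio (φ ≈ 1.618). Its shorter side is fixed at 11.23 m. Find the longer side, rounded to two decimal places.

golden ratio ≈ 1.61803.
Longer side = 11.23 × 1.61803 ≈ 18.1705 → 18.17 m.

18.17 m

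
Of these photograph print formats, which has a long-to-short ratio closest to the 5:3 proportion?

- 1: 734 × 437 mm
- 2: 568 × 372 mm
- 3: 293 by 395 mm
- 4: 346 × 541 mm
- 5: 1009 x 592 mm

Ratios (long/short): 1 ≈ 1.680; 2 ≈ 1.527; 3 ≈ 1.348; 4 ≈ 1.564; 5 ≈ 1.704.
5:3 ≈ 1.667; option 1 is nearest (Δ 0.013).

1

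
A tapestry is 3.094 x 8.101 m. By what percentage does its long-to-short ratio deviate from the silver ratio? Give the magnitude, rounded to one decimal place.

8.5%

Ratio = 8.101 / 3.094 ≈ 2.6183.
Ideal silver ratio ≈ 2.4142. |2.6183 − 2.4142| / 2.4142 ≈ 8.45% → 8.5%.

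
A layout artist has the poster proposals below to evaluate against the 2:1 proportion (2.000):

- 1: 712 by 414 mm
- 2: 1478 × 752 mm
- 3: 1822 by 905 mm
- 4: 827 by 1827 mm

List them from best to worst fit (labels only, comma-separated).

Ratios: 1 = 712 / 414 ≈ 1.720; 2 = 1478 / 752 ≈ 1.965; 3 = 1822 / 905 ≈ 2.013; 4 = 1827 / 827 ≈ 2.209.
|Δ from 2.000|: 1 0.280; 2 0.035; 3 0.013; 4 0.209.

3, 2, 4, 1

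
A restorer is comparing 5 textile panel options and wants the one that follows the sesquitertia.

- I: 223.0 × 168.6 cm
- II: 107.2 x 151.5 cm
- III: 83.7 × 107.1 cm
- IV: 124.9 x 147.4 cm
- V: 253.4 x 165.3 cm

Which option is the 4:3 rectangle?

I

Target 4:3 ≈ 1.333.
I: 1.323 (Δ0.010)  II: 1.413 (Δ0.080)  III: 1.280 (Δ0.053)  IV: 1.180 (Δ0.153)  V: 1.533 (Δ0.200)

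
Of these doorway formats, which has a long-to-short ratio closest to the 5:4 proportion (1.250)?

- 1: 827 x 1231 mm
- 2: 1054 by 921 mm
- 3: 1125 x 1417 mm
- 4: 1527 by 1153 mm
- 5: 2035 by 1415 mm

3

Target 5:4 ≈ 1.250.
1: 1.489 (Δ0.239)  2: 1.144 (Δ0.106)  3: 1.260 (Δ0.010)  4: 1.324 (Δ0.074)  5: 1.438 (Δ0.188)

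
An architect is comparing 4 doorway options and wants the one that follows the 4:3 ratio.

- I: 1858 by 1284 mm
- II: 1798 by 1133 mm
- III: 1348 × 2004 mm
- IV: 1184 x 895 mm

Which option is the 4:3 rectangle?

IV

Ratios (long/short): I ≈ 1.447; II ≈ 1.587; III ≈ 1.487; IV ≈ 1.323.
4:3 ≈ 1.333; option IV is nearest (Δ 0.010).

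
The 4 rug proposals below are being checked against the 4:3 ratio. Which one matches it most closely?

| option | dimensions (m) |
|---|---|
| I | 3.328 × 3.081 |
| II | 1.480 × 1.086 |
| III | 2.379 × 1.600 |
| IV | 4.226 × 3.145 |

IV

Target 4:3 ≈ 1.333.
I: 1.080 (Δ0.253)  II: 1.363 (Δ0.030)  III: 1.487 (Δ0.154)  IV: 1.344 (Δ0.011)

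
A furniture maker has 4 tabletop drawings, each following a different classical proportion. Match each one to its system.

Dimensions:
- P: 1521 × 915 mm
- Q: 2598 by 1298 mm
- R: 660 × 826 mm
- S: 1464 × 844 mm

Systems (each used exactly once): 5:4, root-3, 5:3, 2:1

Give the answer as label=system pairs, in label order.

P=5:3, Q=2:1, R=5:4, S=root-3

P = 1521/915 ≈ 1.662 → 5:3 (1.667)
Q = 2598/1298 ≈ 2.002 → 2:1 (2.000)
R = 826/660 ≈ 1.252 → 5:4 (1.250)
S = 1464/844 ≈ 1.735 → root-3 (1.732)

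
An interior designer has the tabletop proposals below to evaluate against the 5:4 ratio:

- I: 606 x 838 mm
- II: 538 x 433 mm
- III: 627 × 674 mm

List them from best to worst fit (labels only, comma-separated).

II, I, III

I: 838/606 ≈ 1.383 → |1.383 − 1.250| = 0.133
II: 538/433 ≈ 1.242 → |1.242 − 1.250| = 0.008
III: 674/627 ≈ 1.075 → |1.075 − 1.250| = 0.175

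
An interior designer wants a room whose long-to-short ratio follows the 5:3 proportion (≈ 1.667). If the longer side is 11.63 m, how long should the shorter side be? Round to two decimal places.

5:3 ≈ 1.66667.
Shorter side = 11.63 ÷ 1.66667 ≈ 6.9780 → 6.98 m.

6.98 m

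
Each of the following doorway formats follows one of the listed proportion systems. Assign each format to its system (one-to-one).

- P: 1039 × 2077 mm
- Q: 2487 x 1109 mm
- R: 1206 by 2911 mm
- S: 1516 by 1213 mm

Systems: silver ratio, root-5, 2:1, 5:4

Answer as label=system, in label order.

P = 2077/1039 ≈ 1.999 → 2:1 (2.000)
Q = 2487/1109 ≈ 2.243 → root-5 (2.236)
R = 2911/1206 ≈ 2.414 → silver ratio (2.414)
S = 1516/1213 ≈ 1.250 → 5:4 (1.250)

P=2:1, Q=root-5, R=silver ratio, S=5:4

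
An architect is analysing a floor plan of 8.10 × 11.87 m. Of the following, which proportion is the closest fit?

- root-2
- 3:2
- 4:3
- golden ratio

3:2

Ratio = 11.87 / 8.10 ≈ 1.465.
Distances: root-2 1.414 (Δ 0.051); 3:2 1.500 (Δ 0.035); 4:3 1.333 (Δ 0.132); golden ratio 1.618 (Δ 0.153).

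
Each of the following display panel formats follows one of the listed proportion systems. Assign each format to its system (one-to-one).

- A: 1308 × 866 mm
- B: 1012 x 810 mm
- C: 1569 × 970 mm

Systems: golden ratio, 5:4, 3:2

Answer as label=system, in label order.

A=3:2, B=5:4, C=golden ratio

Ratios: A ≈ 1.510; B ≈ 1.249; C ≈ 1.618.
Targets: golden ratio ≈ 1.618; 5:4 ≈ 1.250; 3:2 ≈ 1.500.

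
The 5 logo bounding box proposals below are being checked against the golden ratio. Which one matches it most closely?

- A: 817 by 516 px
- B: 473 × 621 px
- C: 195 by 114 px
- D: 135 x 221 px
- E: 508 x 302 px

Ratios (long/short): A ≈ 1.583; B ≈ 1.313; C ≈ 1.711; D ≈ 1.637; E ≈ 1.682.
golden ratio ≈ 1.618; option D is nearest (Δ 0.019).

D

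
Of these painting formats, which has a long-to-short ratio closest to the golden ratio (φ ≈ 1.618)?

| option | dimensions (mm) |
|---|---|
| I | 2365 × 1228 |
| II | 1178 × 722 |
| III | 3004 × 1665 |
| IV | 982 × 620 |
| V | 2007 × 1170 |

Target golden ratio ≈ 1.618.
I: 1.926 (Δ0.308)  II: 1.632 (Δ0.014)  III: 1.804 (Δ0.186)  IV: 1.584 (Δ0.034)  V: 1.715 (Δ0.097)

II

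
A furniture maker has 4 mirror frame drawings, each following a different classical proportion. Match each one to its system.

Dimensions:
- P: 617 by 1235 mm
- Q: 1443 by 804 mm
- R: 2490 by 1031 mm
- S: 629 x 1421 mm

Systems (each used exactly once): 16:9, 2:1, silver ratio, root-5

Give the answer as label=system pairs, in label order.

P = 1235/617 ≈ 2.002 → 2:1 (2.000)
Q = 1443/804 ≈ 1.795 → 16:9 (1.778)
R = 2490/1031 ≈ 2.415 → silver ratio (2.414)
S = 1421/629 ≈ 2.259 → root-5 (2.236)

P=2:1, Q=16:9, R=silver ratio, S=root-5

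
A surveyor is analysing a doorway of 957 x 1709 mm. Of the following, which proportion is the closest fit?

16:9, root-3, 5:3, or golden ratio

Ratio = 1709 / 957 ≈ 1.786.
Distances: 16:9 1.778 (Δ 0.008); root-3 1.732 (Δ 0.054); 5:3 1.667 (Δ 0.119); golden ratio 1.618 (Δ 0.168).

16:9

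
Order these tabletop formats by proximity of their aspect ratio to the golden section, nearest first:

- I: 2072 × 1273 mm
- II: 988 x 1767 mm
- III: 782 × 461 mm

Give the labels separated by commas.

I, III, II

Ratios: I = 2072 / 1273 ≈ 1.628; II = 1767 / 988 ≈ 1.788; III = 782 / 461 ≈ 1.696.
|Δ from 1.618|: I 0.010; II 0.170; III 0.078.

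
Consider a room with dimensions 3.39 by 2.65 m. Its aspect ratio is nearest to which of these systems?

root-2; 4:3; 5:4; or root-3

5:4

3.39/2.65 ≈ 1.279. Nearest candidates are 5:4 (1.250, off by 0.029) and 4:3 (1.333, off by 0.054).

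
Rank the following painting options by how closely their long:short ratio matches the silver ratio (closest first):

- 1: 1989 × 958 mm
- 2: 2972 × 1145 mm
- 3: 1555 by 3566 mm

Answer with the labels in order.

1: 1989/958 ≈ 2.076 → |2.076 − 2.414| = 0.338
2: 2972/1145 ≈ 2.596 → |2.596 − 2.414| = 0.182
3: 3566/1555 ≈ 2.293 → |2.293 − 2.414| = 0.121

3, 2, 1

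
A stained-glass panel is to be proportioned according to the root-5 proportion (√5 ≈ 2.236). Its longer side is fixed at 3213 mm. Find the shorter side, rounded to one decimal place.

1436.9 mm

root-5 ≈ 2.23607.
Shorter side = 3213 ÷ 2.23607 ≈ 1436.896 → 1436.9 mm.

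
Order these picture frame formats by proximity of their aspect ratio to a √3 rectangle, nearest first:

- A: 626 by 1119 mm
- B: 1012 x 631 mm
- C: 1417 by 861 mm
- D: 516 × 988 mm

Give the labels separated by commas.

A, C, B, D

A: 1119/626 ≈ 1.788 → |1.788 − 1.732| = 0.056
B: 1012/631 ≈ 1.604 → |1.604 − 1.732| = 0.128
C: 1417/861 ≈ 1.646 → |1.646 − 1.732| = 0.086
D: 988/516 ≈ 1.915 → |1.915 − 1.732| = 0.183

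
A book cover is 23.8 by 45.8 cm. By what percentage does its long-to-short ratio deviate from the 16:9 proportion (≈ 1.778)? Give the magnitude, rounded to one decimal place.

8.2%

Ratio = 45.8 / 23.8 ≈ 1.9244.
Ideal 16:9 ≈ 1.7778. |1.9244 − 1.7778| / 1.7778 ≈ 8.25% → 8.2%.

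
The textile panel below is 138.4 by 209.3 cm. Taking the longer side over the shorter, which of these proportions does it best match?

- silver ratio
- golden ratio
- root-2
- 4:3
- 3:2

3:2

Ratio = 209.3 / 138.4 ≈ 1.512.
Distances: silver ratio 2.414 (Δ 0.902); golden ratio 1.618 (Δ 0.106); root-2 1.414 (Δ 0.098); 4:3 1.333 (Δ 0.179); 3:2 1.500 (Δ 0.012).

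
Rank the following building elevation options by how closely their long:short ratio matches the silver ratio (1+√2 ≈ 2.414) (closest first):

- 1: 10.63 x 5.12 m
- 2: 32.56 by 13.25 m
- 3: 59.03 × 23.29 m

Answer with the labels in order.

Ratios: 1 = 10.63 / 5.12 ≈ 2.076; 2 = 32.56 / 13.25 ≈ 2.457; 3 = 59.03 / 23.29 ≈ 2.535.
|Δ from 2.414|: 1 0.338; 2 0.043; 3 0.121.

2, 3, 1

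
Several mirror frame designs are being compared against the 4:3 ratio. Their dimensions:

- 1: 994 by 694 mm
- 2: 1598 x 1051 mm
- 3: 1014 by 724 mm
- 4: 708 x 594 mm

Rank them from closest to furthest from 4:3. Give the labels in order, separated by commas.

3, 1, 4, 2

1: 994/694 ≈ 1.432 → |1.432 − 1.333| = 0.099
2: 1598/1051 ≈ 1.520 → |1.520 − 1.333| = 0.187
3: 1014/724 ≈ 1.401 → |1.401 − 1.333| = 0.068
4: 708/594 ≈ 1.192 → |1.192 − 1.333| = 0.141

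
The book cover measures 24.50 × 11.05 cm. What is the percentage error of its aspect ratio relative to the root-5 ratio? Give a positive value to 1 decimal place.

0.8%

Ratio = 24.50 / 11.05 ≈ 2.2172.
Ideal root-5 ≈ 2.2361. |2.2172 − 2.2361| / 2.2361 ≈ 0.85% → 0.8%.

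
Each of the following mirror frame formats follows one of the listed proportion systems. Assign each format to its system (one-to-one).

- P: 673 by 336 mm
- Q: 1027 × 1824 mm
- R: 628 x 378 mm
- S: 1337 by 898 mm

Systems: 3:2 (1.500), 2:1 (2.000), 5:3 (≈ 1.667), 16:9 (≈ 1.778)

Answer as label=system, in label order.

P=2:1, Q=16:9, R=5:3, S=3:2

P = 673/336 ≈ 2.003 → 2:1 (2.000)
Q = 1824/1027 ≈ 1.776 → 16:9 (1.778)
R = 628/378 ≈ 1.661 → 5:3 (1.667)
S = 1337/898 ≈ 1.489 → 3:2 (1.500)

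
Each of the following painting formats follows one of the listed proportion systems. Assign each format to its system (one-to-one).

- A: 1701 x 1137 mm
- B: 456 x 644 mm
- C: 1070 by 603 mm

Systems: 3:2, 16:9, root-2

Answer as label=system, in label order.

Ratios: A ≈ 1.496; B ≈ 1.412; C ≈ 1.774.
Targets: 3:2 ≈ 1.500; 16:9 ≈ 1.778; root-2 ≈ 1.414.

A=3:2, B=root-2, C=16:9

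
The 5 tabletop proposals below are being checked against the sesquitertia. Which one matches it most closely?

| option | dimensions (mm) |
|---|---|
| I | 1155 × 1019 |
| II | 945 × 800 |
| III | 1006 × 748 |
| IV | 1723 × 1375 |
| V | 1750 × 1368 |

III

Target 4:3 ≈ 1.333.
I: 1.133 (Δ0.200)  II: 1.181 (Δ0.152)  III: 1.345 (Δ0.012)  IV: 1.253 (Δ0.080)  V: 1.279 (Δ0.054)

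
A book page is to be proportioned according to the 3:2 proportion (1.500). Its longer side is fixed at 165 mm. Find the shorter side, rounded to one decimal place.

3:2 = 1.50000.
Shorter side = 165 ÷ 1.50000 ≈ 110.000 → 110.0 mm.

110.0 mm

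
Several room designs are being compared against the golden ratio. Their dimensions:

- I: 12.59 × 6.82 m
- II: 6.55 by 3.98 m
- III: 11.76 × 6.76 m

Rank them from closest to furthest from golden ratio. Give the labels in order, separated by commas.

II, III, I

Ratios: I = 12.59 / 6.82 ≈ 1.846; II = 6.55 / 3.98 ≈ 1.646; III = 11.76 / 6.76 ≈ 1.740.
|Δ from 1.618|: I 0.228; II 0.028; III 0.122.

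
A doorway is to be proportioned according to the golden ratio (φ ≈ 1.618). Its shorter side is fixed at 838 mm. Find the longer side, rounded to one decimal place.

golden ratio ≈ 1.61803.
Longer side = 838 × 1.61803 ≈ 1355.909 → 1355.9 mm.

1355.9 mm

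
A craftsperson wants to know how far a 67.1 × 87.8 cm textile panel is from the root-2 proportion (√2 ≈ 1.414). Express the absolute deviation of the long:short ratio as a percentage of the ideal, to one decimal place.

Ratio = 87.8 / 67.1 ≈ 1.3085.
Ideal root-2 ≈ 1.4142. |1.3085 − 1.4142| / 1.4142 ≈ 7.47% → 7.5%.

7.5%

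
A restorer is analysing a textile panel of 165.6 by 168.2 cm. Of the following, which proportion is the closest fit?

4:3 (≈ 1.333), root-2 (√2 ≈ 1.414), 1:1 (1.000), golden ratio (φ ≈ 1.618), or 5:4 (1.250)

Ratio = 168.2 / 165.6 ≈ 1.016.
Distances: 4:3 1.333 (Δ 0.317); root-2 1.414 (Δ 0.398); 1:1 1.000 (Δ 0.016); golden ratio 1.618 (Δ 0.602); 5:4 1.250 (Δ 0.234).

1:1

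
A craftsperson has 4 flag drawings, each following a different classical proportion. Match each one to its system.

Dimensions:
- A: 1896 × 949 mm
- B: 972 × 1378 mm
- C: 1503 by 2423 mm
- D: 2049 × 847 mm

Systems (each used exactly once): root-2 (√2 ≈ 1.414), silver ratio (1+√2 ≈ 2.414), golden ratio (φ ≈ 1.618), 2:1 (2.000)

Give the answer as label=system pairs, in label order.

A = 1896/949 ≈ 1.998 → 2:1 (2.000)
B = 1378/972 ≈ 1.418 → root-2 (1.414)
C = 2423/1503 ≈ 1.612 → golden ratio (1.618)
D = 2049/847 ≈ 2.419 → silver ratio (2.414)

A=2:1, B=root-2, C=golden ratio, D=silver ratio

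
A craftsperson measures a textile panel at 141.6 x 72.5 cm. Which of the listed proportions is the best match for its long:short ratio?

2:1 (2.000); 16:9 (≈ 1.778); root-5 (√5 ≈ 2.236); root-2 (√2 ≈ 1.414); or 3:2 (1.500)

Ratio = 141.6 / 72.5 ≈ 1.953.
Distances: 2:1 2.000 (Δ 0.047); 16:9 1.778 (Δ 0.175); root-5 2.236 (Δ 0.283); root-2 1.414 (Δ 0.539); 3:2 1.500 (Δ 0.453).

2:1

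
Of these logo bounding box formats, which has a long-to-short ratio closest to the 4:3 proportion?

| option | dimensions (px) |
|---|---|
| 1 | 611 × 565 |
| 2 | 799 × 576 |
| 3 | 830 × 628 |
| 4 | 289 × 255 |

Target 4:3 ≈ 1.333.
1: 1.081 (Δ0.252)  2: 1.387 (Δ0.054)  3: 1.322 (Δ0.011)  4: 1.133 (Δ0.200)

3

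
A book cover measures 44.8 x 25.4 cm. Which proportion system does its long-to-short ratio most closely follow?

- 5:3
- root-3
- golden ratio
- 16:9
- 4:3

16:9

44.8/25.4 ≈ 1.764. Nearest candidates are 16:9 (1.778, off by 0.014) and root-3 (1.732, off by 0.032).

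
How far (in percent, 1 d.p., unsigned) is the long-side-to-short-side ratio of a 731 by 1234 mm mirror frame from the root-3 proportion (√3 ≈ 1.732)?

Ratio = 1234 / 731 ≈ 1.6881.
Ideal root-3 ≈ 1.7321. |1.6881 − 1.7321| / 1.7321 ≈ 2.54% → 2.5%.

2.5%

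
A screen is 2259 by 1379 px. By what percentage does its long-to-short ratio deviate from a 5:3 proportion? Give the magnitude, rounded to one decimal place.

Ratio = 2259 / 1379 ≈ 1.6381.
Ideal 5:3 ≈ 1.6667. |1.6381 − 1.6667| / 1.6667 ≈ 1.72% → 1.7%.

1.7%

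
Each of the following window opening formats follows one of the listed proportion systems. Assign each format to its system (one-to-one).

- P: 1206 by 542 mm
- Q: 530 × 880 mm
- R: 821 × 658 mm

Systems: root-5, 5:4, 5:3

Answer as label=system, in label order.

P = 1206/542 ≈ 2.225 → root-5 (2.236)
Q = 880/530 ≈ 1.660 → 5:3 (1.667)
R = 821/658 ≈ 1.248 → 5:4 (1.250)

P=root-5, Q=5:3, R=5:4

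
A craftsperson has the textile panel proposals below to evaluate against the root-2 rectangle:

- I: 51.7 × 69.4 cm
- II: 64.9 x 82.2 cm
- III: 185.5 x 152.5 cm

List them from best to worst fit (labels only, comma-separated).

I, II, III

Ratios: I = 69.4 / 51.7 ≈ 1.342; II = 82.2 / 64.9 ≈ 1.267; III = 185.5 / 152.5 ≈ 1.216.
|Δ from 1.414|: I 0.072; II 0.147; III 0.198.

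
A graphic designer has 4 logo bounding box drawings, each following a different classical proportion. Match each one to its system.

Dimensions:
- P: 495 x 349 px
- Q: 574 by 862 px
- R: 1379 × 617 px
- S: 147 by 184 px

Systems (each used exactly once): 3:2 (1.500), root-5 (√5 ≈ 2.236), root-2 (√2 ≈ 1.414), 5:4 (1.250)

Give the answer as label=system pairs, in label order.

P=root-2, Q=3:2, R=root-5, S=5:4

P = 495/349 ≈ 1.418 → root-2 (1.414)
Q = 862/574 ≈ 1.502 → 3:2 (1.500)
R = 1379/617 ≈ 2.235 → root-5 (2.236)
S = 184/147 ≈ 1.252 → 5:4 (1.250)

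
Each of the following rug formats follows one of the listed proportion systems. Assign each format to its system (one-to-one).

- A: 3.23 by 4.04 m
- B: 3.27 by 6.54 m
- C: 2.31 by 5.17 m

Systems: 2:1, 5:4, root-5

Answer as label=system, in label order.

A=5:4, B=2:1, C=root-5

A = 4.04/3.23 ≈ 1.251 → 5:4 (1.250)
B = 6.54/3.27 ≈ 2.000 → 2:1 (2.000)
C = 5.17/2.31 ≈ 2.238 → root-5 (2.236)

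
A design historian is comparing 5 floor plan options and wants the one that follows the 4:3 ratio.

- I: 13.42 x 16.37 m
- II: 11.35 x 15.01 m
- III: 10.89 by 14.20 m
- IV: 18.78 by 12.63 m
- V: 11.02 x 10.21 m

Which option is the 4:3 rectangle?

II

Target 4:3 ≈ 1.333.
I: 1.220 (Δ0.113)  II: 1.322 (Δ0.011)  III: 1.304 (Δ0.029)  IV: 1.487 (Δ0.154)  V: 1.079 (Δ0.254)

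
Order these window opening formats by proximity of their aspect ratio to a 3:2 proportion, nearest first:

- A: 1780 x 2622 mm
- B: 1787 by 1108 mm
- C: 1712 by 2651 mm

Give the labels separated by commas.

A, C, B

Ratios: A = 2622 / 1780 ≈ 1.473; B = 1787 / 1108 ≈ 1.613; C = 2651 / 1712 ≈ 1.548.
|Δ from 1.500|: A 0.027; B 0.113; C 0.048.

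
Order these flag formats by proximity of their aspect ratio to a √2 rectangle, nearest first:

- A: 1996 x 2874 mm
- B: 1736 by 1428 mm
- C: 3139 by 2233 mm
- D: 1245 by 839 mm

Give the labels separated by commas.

C, A, D, B

A: 2874/1996 ≈ 1.440 → |1.440 − 1.414| = 0.026
B: 1736/1428 ≈ 1.216 → |1.216 − 1.414| = 0.198
C: 3139/2233 ≈ 1.406 → |1.406 − 1.414| = 0.008
D: 1245/839 ≈ 1.484 → |1.484 − 1.414| = 0.070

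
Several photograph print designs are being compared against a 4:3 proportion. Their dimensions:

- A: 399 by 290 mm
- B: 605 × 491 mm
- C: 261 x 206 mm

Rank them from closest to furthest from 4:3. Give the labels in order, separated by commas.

A: 399/290 ≈ 1.376 → |1.376 − 1.333| = 0.043
B: 605/491 ≈ 1.232 → |1.232 − 1.333| = 0.101
C: 261/206 ≈ 1.267 → |1.267 − 1.333| = 0.066

A, C, B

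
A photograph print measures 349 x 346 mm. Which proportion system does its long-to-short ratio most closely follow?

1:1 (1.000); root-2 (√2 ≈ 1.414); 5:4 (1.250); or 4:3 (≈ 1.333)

Ratio = 349 / 346 ≈ 1.009.
Distances: 1:1 1.000 (Δ 0.009); root-2 1.414 (Δ 0.405); 5:4 1.250 (Δ 0.241); 4:3 1.333 (Δ 0.324).

1:1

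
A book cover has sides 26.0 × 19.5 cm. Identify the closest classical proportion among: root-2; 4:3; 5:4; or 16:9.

26.0/19.5 ≈ 1.333. Nearest candidates are 4:3 (1.333, off by 0.000) and root-2 (1.414, off by 0.081).

4:3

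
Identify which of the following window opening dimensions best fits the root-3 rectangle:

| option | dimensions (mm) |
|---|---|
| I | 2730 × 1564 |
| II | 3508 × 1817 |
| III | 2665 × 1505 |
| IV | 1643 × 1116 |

Target root-3 ≈ 1.732.
I: 1.746 (Δ0.014)  II: 1.931 (Δ0.199)  III: 1.771 (Δ0.039)  IV: 1.472 (Δ0.260)

I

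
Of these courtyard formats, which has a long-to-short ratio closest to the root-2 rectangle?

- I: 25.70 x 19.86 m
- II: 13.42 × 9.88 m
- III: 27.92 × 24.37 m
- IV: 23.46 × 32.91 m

IV

Ratios (long/short): I ≈ 1.294; II ≈ 1.358; III ≈ 1.146; IV ≈ 1.403.
root-2 ≈ 1.414; option IV is nearest (Δ 0.011).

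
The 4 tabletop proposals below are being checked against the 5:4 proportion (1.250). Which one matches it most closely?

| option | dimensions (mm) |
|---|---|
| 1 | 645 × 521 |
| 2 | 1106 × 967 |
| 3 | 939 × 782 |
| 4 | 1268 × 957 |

Target 5:4 ≈ 1.250.
1: 1.238 (Δ0.012)  2: 1.144 (Δ0.106)  3: 1.201 (Δ0.049)  4: 1.325 (Δ0.075)

1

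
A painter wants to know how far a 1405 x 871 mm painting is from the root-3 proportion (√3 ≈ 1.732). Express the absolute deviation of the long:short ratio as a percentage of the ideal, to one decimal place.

Ratio = 1405 / 871 ≈ 1.6131.
Ideal root-3 ≈ 1.7321. |1.6131 − 1.7321| / 1.7321 ≈ 6.87% → 6.9%.

6.9%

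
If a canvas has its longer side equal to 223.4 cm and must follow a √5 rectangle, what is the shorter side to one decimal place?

root-5 ≈ 2.23607.
Shorter side = 223.4 ÷ 2.23607 ≈ 99.907 → 99.9 cm.

99.9 cm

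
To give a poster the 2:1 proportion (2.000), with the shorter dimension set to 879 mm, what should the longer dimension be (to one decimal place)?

1758.0 mm

2:1 = 2.00000.
Longer side = 879 × 2.00000 ≈ 1758.000 → 1758.0 mm.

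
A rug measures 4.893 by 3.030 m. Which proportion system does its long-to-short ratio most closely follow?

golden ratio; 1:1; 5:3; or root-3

4.893/3.030 ≈ 1.615. Nearest candidates are golden ratio (1.618, off by 0.003) and 5:3 (1.667, off by 0.052).

golden ratio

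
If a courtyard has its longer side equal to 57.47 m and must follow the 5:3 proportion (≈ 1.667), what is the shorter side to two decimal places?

34.48 m

5:3 ≈ 1.66667.
Shorter side = 57.47 ÷ 1.66667 ≈ 34.4819 → 34.48 m.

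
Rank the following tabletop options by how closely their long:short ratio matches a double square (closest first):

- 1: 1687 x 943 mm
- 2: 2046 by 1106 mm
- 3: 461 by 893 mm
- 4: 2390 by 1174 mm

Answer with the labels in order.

4, 3, 2, 1

1: 1687/943 ≈ 1.789 → |1.789 − 2.000| = 0.211
2: 2046/1106 ≈ 1.850 → |1.850 − 2.000| = 0.150
3: 893/461 ≈ 1.937 → |1.937 − 2.000| = 0.063
4: 2390/1174 ≈ 2.036 → |2.036 − 2.000| = 0.036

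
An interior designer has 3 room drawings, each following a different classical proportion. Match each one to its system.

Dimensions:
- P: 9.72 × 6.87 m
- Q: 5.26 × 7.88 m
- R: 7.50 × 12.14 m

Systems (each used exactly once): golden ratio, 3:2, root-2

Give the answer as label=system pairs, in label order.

Ratios: P ≈ 1.415; Q ≈ 1.498; R ≈ 1.619.
Targets: golden ratio ≈ 1.618; 3:2 ≈ 1.500; root-2 ≈ 1.414.

P=root-2, Q=3:2, R=golden ratio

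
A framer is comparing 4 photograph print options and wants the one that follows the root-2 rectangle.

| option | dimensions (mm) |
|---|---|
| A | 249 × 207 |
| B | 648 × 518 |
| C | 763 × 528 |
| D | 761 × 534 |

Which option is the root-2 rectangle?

Target root-2 ≈ 1.414.
A: 1.203 (Δ0.211)  B: 1.251 (Δ0.163)  C: 1.445 (Δ0.031)  D: 1.425 (Δ0.011)

D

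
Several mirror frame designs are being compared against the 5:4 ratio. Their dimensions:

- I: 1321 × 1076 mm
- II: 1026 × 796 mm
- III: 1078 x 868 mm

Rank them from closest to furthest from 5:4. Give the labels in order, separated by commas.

Ratios: I = 1321 / 1076 ≈ 1.228; II = 1026 / 796 ≈ 1.289; III = 1078 / 868 ≈ 1.242.
|Δ from 1.250|: I 0.022; II 0.039; III 0.008.

III, I, II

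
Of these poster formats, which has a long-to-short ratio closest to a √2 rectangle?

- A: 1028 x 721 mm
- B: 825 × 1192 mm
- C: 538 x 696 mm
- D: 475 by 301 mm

Target root-2 ≈ 1.414.
A: 1.426 (Δ0.012)  B: 1.445 (Δ0.031)  C: 1.294 (Δ0.120)  D: 1.578 (Δ0.164)

A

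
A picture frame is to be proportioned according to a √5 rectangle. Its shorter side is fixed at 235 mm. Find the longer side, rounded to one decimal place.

root-5 ≈ 2.23607.
Longer side = 235 × 2.23607 ≈ 525.476 → 525.5 mm.

525.5 mm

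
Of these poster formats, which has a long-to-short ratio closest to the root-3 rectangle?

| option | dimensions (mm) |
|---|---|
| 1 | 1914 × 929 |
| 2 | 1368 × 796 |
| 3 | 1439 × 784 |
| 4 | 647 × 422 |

Ratios (long/short): 1 ≈ 2.060; 2 ≈ 1.719; 3 ≈ 1.835; 4 ≈ 1.533.
root-3 ≈ 1.732; option 2 is nearest (Δ 0.013).

2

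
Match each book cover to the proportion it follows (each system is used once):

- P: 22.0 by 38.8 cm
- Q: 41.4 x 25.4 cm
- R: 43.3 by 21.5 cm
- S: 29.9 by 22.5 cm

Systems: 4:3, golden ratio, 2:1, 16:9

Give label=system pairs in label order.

P=16:9, Q=golden ratio, R=2:1, S=4:3

Ratios: P ≈ 1.764; Q ≈ 1.630; R ≈ 2.014; S ≈ 1.329.
Targets: 4:3 ≈ 1.333; golden ratio ≈ 1.618; 2:1 ≈ 2.000; 16:9 ≈ 1.778.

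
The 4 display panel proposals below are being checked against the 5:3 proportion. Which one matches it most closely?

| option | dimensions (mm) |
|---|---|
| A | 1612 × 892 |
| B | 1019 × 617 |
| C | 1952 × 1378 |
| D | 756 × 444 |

B

Target 5:3 ≈ 1.667.
A: 1.807 (Δ0.140)  B: 1.652 (Δ0.015)  C: 1.417 (Δ0.250)  D: 1.703 (Δ0.036)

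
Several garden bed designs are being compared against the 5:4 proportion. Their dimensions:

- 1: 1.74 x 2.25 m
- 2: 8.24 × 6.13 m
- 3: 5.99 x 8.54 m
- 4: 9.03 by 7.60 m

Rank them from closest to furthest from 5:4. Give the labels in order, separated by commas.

Ratios: 1 = 2.25 / 1.74 ≈ 1.293; 2 = 8.24 / 6.13 ≈ 1.344; 3 = 8.54 / 5.99 ≈ 1.426; 4 = 9.03 / 7.60 ≈ 1.188.
|Δ from 1.250|: 1 0.043; 2 0.094; 3 0.176; 4 0.062.

1, 4, 2, 3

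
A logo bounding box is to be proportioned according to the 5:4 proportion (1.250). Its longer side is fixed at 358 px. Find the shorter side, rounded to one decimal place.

5:4 = 1.25000.
Shorter side = 358 ÷ 1.25000 ≈ 286.400 → 286.4 px.

286.4 px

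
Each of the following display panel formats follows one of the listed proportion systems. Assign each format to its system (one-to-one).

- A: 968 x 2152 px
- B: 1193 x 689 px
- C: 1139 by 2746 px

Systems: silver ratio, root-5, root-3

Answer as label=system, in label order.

A=root-5, B=root-3, C=silver ratio

Ratios: A ≈ 2.223; B ≈ 1.731; C ≈ 2.411.
Targets: silver ratio ≈ 2.414; root-5 ≈ 2.236; root-3 ≈ 1.732.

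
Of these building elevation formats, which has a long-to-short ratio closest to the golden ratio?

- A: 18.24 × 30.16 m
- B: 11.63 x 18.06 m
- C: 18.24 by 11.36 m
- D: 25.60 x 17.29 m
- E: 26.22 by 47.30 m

C

Target golden ratio ≈ 1.618.
A: 1.654 (Δ0.036)  B: 1.553 (Δ0.065)  C: 1.606 (Δ0.012)  D: 1.481 (Δ0.137)  E: 1.804 (Δ0.186)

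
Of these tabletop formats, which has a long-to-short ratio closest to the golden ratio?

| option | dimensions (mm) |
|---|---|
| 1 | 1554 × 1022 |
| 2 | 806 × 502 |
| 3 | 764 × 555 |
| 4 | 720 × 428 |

2

Target golden ratio ≈ 1.618.
1: 1.521 (Δ0.097)  2: 1.606 (Δ0.012)  3: 1.377 (Δ0.241)  4: 1.682 (Δ0.064)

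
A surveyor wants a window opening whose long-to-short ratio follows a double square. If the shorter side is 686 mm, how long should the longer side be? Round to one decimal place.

1372.0 mm

2:1 = 2.00000.
Longer side = 686 × 2.00000 ≈ 1372.000 → 1372.0 mm.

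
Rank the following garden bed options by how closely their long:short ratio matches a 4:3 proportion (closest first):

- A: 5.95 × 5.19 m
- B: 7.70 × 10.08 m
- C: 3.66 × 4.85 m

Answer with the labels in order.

Ratios: A = 5.95 / 5.19 ≈ 1.146; B = 10.08 / 7.70 ≈ 1.309; C = 4.85 / 3.66 ≈ 1.325.
|Δ from 1.333|: A 0.187; B 0.024; C 0.008.

C, B, A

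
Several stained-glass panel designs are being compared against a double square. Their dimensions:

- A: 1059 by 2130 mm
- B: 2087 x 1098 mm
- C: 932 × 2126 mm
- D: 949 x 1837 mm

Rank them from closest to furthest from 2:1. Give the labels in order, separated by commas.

A, D, B, C

Ratios: A = 2130 / 1059 ≈ 2.011; B = 2087 / 1098 ≈ 1.901; C = 2126 / 932 ≈ 2.281; D = 1837 / 949 ≈ 1.936.
|Δ from 2.000|: A 0.011; B 0.099; C 0.281; D 0.064.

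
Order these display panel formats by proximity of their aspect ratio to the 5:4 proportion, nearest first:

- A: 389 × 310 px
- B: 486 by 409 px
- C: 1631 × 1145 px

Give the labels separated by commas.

A: 389/310 ≈ 1.255 → |1.255 − 1.250| = 0.005
B: 486/409 ≈ 1.188 → |1.188 − 1.250| = 0.062
C: 1631/1145 ≈ 1.424 → |1.424 − 1.250| = 0.174

A, B, C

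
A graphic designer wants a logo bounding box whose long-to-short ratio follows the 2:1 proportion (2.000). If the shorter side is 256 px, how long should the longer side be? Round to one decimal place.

2:1 = 2.00000.
Longer side = 256 × 2.00000 ≈ 512.000 → 512.0 px.

512.0 px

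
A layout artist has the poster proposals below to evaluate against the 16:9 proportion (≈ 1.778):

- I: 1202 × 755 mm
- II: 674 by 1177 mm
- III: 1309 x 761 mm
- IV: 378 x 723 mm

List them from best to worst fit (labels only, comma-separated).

II, III, IV, I

I: 1202/755 ≈ 1.592 → |1.592 − 1.778| = 0.186
II: 1177/674 ≈ 1.746 → |1.746 − 1.778| = 0.032
III: 1309/761 ≈ 1.720 → |1.720 − 1.778| = 0.058
IV: 723/378 ≈ 1.913 → |1.913 − 1.778| = 0.135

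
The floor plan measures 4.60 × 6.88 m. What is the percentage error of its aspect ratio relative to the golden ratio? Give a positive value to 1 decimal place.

7.6%

Ratio = 6.88 / 4.60 ≈ 1.4957.
Ideal golden ratio ≈ 1.6180. |1.4957 − 1.6180| / 1.6180 ≈ 7.56% → 7.6%.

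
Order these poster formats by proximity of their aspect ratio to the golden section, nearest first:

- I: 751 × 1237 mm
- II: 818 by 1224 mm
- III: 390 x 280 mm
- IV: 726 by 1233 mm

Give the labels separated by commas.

Ratios: I = 1237 / 751 ≈ 1.647; II = 1224 / 818 ≈ 1.496; III = 390 / 280 ≈ 1.393; IV = 1233 / 726 ≈ 1.698.
|Δ from 1.618|: I 0.029; II 0.122; III 0.225; IV 0.080.

I, IV, II, III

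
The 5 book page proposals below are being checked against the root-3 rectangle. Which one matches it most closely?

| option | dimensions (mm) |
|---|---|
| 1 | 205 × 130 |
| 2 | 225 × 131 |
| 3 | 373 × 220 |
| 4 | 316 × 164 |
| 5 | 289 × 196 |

2

Target root-3 ≈ 1.732.
1: 1.577 (Δ0.155)  2: 1.718 (Δ0.014)  3: 1.695 (Δ0.037)  4: 1.927 (Δ0.195)  5: 1.474 (Δ0.258)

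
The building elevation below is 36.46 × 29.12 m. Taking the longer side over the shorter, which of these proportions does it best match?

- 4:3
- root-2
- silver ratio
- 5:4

5:4

36.46/29.12 ≈ 1.252. Nearest candidates are 5:4 (1.250, off by 0.002) and 4:3 (1.333, off by 0.081).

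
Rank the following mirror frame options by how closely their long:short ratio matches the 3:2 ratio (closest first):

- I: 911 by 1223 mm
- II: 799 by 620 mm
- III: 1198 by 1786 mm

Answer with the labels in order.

I: 1223/911 ≈ 1.342 → |1.342 − 1.500| = 0.158
II: 799/620 ≈ 1.289 → |1.289 − 1.500| = 0.211
III: 1786/1198 ≈ 1.491 → |1.491 − 1.500| = 0.009

III, I, II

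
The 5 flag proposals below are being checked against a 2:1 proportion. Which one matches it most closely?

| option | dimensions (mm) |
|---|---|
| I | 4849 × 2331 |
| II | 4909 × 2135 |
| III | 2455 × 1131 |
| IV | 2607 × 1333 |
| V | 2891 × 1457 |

V

Target 2:1 ≈ 2.000.
I: 2.080 (Δ0.080)  II: 2.299 (Δ0.299)  III: 2.171 (Δ0.171)  IV: 1.956 (Δ0.044)  V: 1.984 (Δ0.016)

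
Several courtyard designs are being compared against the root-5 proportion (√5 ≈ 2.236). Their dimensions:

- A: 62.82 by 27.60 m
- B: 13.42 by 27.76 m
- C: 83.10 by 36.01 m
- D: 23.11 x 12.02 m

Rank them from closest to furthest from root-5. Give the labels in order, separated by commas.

A, C, B, D

Ratios: A = 62.82 / 27.60 ≈ 2.276; B = 27.76 / 13.42 ≈ 2.069; C = 83.10 / 36.01 ≈ 2.308; D = 23.11 / 12.02 ≈ 1.923.
|Δ from 2.236|: A 0.040; B 0.167; C 0.072; D 0.313.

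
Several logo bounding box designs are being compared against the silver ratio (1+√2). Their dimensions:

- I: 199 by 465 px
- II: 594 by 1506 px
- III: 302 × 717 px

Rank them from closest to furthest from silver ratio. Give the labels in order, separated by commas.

III, I, II

Ratios: I = 465 / 199 ≈ 2.337; II = 1506 / 594 ≈ 2.535; III = 717 / 302 ≈ 2.374.
|Δ from 2.414|: I 0.077; II 0.121; III 0.040.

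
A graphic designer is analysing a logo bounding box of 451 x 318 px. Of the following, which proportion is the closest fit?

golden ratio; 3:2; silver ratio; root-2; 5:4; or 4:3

451/318 ≈ 1.418. Nearest candidates are root-2 (1.414, off by 0.004) and 3:2 (1.500, off by 0.082).

root-2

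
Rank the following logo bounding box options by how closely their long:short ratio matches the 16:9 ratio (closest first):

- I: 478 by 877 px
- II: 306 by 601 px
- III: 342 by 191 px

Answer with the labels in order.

III, I, II

Ratios: I = 877 / 478 ≈ 1.835; II = 601 / 306 ≈ 1.964; III = 342 / 191 ≈ 1.791.
|Δ from 1.778|: I 0.057; II 0.186; III 0.013.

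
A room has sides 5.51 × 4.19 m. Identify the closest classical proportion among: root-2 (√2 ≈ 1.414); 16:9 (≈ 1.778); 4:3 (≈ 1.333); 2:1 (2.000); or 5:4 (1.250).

4:3

Ratio = 5.51 / 4.19 ≈ 1.315.
Distances: root-2 1.414 (Δ 0.099); 16:9 1.778 (Δ 0.463); 4:3 1.333 (Δ 0.018); 2:1 2.000 (Δ 0.685); 5:4 1.250 (Δ 0.065).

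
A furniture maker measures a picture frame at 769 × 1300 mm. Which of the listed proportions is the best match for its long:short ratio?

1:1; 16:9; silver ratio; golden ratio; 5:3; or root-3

5:3

Ratio = 1300 / 769 ≈ 1.691.
Distances: 1:1 1.000 (Δ 0.691); 16:9 1.778 (Δ 0.087); silver ratio 2.414 (Δ 0.723); golden ratio 1.618 (Δ 0.073); 5:3 1.667 (Δ 0.024); root-3 1.732 (Δ 0.041).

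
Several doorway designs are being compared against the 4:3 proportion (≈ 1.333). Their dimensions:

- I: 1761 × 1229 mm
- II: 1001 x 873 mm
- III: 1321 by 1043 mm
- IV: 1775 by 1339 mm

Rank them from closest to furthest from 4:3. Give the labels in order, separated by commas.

IV, III, I, II

I: 1761/1229 ≈ 1.433 → |1.433 − 1.333| = 0.100
II: 1001/873 ≈ 1.147 → |1.147 − 1.333| = 0.186
III: 1321/1043 ≈ 1.267 → |1.267 − 1.333| = 0.066
IV: 1775/1339 ≈ 1.326 → |1.326 − 1.333| = 0.007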